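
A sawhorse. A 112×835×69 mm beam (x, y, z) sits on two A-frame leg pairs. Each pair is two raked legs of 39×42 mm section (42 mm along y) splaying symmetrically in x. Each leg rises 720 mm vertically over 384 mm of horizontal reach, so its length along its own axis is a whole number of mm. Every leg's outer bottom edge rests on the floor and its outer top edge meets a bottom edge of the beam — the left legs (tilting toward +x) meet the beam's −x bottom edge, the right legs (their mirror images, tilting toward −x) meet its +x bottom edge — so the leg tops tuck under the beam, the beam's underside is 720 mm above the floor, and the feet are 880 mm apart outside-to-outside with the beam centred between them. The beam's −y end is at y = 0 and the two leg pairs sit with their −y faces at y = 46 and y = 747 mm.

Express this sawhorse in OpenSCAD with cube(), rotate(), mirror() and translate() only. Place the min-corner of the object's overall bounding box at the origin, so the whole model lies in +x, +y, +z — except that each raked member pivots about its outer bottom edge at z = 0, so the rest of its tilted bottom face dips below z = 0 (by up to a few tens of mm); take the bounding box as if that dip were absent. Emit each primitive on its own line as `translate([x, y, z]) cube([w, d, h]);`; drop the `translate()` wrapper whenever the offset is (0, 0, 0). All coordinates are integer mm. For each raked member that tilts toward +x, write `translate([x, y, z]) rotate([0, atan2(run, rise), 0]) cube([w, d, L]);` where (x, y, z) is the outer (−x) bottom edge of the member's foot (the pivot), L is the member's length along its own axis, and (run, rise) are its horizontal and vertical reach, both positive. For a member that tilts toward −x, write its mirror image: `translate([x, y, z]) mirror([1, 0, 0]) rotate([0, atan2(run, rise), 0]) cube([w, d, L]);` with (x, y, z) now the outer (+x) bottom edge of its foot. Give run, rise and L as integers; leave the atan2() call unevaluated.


// leg length = √(384² + 720²) = 816
// right-leg outer foot x = 2·384 + 112 = 880
// beam min-corner = (384, 0, 720)
translate([384, 0, 720]) cube([112, 835, 69]);
translate([0, 46, 0]) rotate([0, atan2(384, 720), 0]) cube([39, 42, 816]);
translate([880, 46, 0]) mirror([1, 0, 0]) rotate([0, atan2(384, 720), 0]) cube([39, 42, 816]);
translate([0, 747, 0]) rotate([0, atan2(384, 720), 0]) cube([39, 42, 816]);
translate([880, 747, 0]) mirror([1, 0, 0]) rotate([0, atan2(384, 720), 0]) cube([39, 42, 816]);


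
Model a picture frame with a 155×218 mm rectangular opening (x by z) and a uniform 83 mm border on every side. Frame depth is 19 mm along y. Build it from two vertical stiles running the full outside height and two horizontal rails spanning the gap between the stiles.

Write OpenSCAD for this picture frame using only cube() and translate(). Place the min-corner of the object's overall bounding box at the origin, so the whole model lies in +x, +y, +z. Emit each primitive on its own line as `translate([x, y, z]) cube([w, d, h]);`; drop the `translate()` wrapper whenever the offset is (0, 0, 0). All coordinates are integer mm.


cube([83, 19, 384]);
translate([238, 0, 0]) cube([83, 19, 384]);
translate([83, 0, 0]) cube([155, 19, 83]);
translate([83, 0, 301]) cube([155, 19, 83]);


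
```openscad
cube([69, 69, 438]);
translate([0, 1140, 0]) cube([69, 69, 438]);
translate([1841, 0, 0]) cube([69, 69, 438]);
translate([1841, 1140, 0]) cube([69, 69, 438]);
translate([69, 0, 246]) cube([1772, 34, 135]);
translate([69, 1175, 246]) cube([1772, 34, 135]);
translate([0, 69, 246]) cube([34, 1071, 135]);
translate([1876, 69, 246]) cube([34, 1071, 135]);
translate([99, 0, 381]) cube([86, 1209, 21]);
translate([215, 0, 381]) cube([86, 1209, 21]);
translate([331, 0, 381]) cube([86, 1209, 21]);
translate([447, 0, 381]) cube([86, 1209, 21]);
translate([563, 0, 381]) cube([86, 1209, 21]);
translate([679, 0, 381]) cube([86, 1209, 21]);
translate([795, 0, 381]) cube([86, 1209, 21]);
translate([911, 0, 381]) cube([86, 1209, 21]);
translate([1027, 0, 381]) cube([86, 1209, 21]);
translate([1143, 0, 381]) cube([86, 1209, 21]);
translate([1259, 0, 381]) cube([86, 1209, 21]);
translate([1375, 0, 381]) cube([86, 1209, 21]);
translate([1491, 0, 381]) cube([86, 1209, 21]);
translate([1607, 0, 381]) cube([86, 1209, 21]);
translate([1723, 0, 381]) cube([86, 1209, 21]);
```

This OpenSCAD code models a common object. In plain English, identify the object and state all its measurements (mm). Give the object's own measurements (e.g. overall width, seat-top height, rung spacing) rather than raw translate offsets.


A bed frame 1910 mm long (x) by 1209 mm wide (y). Four 69×69 mm corner posts, 438 mm tall, at the corners of the footprint. Four rails of 34 mm thickness and 135 mm height run between adjacent posts with their undersides at z = 246 mm, their outer faces flush with the outside of the frame (the two x-running rails run between the posts' inner faces; the two y-running rails run between the posts' inner faces). 15 slats, each 86 mm wide (x) and 21 mm thick, lie across the top of the two x-running rails, running the full 1209 mm width of the frame in y; along x they sit between the end posts with a 30 mm gap after the −x posts and between neighbouring slats, leaving 32 mm before the +x posts.


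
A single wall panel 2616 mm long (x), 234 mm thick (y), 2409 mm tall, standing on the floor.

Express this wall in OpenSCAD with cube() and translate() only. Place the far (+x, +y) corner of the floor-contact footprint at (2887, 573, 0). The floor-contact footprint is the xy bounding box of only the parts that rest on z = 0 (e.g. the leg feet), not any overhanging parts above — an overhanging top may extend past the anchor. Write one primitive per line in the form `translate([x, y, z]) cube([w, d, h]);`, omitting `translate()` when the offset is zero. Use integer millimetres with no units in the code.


translate([271, 339, 0]) cube([2616, 234, 2409]);


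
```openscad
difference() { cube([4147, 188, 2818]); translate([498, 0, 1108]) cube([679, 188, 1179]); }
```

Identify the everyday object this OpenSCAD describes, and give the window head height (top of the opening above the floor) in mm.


A wall with a window opening. The window head height is 2287 mm.

A wall with a rectangular opening subtracted — a window. Sill at z = 1108, opening 1179 mm tall, so the head is at 1108 + 1179 = 2287 mm.


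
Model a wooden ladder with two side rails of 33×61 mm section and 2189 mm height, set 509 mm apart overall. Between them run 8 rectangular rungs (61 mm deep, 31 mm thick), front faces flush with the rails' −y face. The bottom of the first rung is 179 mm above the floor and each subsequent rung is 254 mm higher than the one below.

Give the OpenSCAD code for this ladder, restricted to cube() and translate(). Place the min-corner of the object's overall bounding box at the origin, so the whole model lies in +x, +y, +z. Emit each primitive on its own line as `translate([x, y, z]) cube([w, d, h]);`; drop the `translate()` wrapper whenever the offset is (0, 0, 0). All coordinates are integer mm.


cube([33, 61, 2189]);
translate([476, 0, 0]) cube([33, 61, 2189]);
translate([33, 0, 179]) cube([443, 61, 31]);
translate([33, 0, 433]) cube([443, 61, 31]);
translate([33, 0, 687]) cube([443, 61, 31]);
translate([33, 0, 941]) cube([443, 61, 31]);
translate([33, 0, 1195]) cube([443, 61, 31]);
translate([33, 0, 1449]) cube([443, 61, 31]);
translate([33, 0, 1703]) cube([443, 61, 31]);
translate([33, 0, 1957]) cube([443, 61, 31]);


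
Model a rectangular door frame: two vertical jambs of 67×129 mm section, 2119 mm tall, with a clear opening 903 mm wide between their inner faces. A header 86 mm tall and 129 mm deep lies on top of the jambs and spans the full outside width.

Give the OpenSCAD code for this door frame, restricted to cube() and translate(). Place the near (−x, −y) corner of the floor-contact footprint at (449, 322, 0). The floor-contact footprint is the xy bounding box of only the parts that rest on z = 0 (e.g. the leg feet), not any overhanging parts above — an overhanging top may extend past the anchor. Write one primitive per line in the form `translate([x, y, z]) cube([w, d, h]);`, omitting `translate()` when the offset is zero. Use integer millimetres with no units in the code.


translate([449, 322, 0]) cube([67, 129, 2119]);
translate([1419, 322, 0]) cube([67, 129, 2119]);
translate([449, 322, 2119]) cube([1037, 129, 86]);


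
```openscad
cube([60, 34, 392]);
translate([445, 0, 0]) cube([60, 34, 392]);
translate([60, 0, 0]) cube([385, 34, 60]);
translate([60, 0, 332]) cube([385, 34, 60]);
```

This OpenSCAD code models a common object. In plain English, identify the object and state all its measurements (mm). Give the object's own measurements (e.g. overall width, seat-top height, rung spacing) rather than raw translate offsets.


A rectangular picture frame lying in the x–z plane (depth along y). The opening is 385 mm wide (x) by 272 mm tall (z), surrounded by a border 60 mm wide on all four sides. The frame is 34 mm deep and is made of two full-height vertical stiles with two horizontal rails fitted between them.


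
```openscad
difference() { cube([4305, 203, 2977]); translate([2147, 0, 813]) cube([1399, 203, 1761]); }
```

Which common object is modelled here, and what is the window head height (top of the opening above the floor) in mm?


A wall with a window opening. The window head height is 2574 mm.

A wall with a rectangular opening subtracted — a window. Sill at z = 813, opening 1761 mm tall, so the head is at 813 + 1761 = 2574 mm.


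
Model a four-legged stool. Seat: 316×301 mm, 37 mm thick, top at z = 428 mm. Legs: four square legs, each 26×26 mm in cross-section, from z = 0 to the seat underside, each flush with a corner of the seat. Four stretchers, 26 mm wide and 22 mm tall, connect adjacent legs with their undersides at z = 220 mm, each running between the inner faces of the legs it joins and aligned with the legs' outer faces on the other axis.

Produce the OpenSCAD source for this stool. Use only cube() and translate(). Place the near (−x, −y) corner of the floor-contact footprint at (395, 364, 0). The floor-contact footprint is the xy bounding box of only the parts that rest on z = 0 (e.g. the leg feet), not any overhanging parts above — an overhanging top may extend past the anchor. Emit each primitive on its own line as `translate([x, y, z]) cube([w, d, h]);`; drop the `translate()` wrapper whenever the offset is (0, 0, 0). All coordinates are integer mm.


translate([395, 364, 391]) cube([316, 301, 37]);
translate([395, 364, 0]) cube([26, 26, 391]);
translate([685, 364, 0]) cube([26, 26, 391]);
translate([395, 639, 0]) cube([26, 26, 391]);
translate([685, 639, 0]) cube([26, 26, 391]);
translate([421, 364, 220]) cube([264, 26, 22]);
translate([421, 639, 220]) cube([264, 26, 22]);
translate([395, 390, 220]) cube([26, 249, 22]);
translate([685, 390, 220]) cube([26, 249, 22]);


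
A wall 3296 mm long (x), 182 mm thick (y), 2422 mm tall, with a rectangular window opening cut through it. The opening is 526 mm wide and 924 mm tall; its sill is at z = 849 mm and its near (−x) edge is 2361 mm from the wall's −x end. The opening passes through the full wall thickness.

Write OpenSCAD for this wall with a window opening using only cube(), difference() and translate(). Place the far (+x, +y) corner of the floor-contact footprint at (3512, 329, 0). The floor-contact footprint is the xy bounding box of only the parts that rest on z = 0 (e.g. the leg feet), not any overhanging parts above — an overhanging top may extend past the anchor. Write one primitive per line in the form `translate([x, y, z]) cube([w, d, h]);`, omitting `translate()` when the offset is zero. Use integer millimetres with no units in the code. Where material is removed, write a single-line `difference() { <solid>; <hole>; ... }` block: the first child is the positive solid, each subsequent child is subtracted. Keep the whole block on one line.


difference() { translate([216, 147, 0]) cube([3296, 182, 2422]); translate([2577, 147, 849]) cube([526, 182, 924]); }


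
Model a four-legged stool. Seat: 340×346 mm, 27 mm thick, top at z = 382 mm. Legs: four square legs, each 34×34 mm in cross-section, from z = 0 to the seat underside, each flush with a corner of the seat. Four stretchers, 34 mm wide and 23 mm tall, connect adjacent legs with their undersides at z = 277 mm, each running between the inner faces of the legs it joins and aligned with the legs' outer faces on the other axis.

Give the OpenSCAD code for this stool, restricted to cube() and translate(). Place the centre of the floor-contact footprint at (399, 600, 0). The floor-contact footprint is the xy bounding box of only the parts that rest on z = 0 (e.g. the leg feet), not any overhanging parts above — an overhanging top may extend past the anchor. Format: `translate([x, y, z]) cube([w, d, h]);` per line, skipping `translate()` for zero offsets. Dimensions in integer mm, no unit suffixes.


translate([229, 427, 355]) cube([340, 346, 27]);
translate([229, 427, 0]) cube([34, 34, 355]);
translate([535, 427, 0]) cube([34, 34, 355]);
translate([229, 739, 0]) cube([34, 34, 355]);
translate([535, 739, 0]) cube([34, 34, 355]);
translate([263, 427, 277]) cube([272, 34, 23]);
translate([263, 739, 277]) cube([272, 34, 23]);
translate([229, 461, 277]) cube([34, 278, 23]);
translate([535, 461, 277]) cube([34, 278, 23]);


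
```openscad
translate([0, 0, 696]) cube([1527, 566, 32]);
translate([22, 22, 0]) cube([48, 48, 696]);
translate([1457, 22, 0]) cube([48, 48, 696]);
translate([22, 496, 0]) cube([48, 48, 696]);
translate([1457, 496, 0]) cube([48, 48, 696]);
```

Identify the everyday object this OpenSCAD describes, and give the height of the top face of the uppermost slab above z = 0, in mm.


A table. The table height is 728 mm.

A 1527×566×32 slab sits at z = 696 on four 48 mm square posts — a table. The top surface is at 696 + 32 = 728 mm.


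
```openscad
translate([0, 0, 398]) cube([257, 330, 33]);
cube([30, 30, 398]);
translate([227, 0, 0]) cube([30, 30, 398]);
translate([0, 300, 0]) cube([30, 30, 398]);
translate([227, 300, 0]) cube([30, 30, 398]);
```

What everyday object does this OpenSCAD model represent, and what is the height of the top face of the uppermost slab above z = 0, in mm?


A stool. The seat height is 431 mm.

A 257×330×33 slab at z = 398 on four corner posts — a stool. The seat top is 398 + 33 = 431 mm.


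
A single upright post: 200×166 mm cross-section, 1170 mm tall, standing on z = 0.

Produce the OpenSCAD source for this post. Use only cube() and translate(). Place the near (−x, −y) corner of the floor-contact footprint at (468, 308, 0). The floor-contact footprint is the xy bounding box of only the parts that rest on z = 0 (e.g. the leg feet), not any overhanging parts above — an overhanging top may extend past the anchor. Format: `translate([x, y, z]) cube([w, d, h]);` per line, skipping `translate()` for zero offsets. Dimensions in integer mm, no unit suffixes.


translate([468, 308, 0]) cube([200, 166, 1170]);


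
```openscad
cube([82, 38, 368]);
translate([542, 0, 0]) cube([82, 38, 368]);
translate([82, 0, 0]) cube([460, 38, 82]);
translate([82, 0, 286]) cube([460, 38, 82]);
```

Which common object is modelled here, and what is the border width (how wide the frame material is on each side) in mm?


A picture frame. The border width is 82 mm.

Four thin pieces enclosing a rectangular opening — a picture frame. The two full-height stiles are 368 mm tall; the top rail sits at z = 286 and is 82 mm tall, so the border above the opening is 368 − 286 = 82 mm, matching the stile x-width.


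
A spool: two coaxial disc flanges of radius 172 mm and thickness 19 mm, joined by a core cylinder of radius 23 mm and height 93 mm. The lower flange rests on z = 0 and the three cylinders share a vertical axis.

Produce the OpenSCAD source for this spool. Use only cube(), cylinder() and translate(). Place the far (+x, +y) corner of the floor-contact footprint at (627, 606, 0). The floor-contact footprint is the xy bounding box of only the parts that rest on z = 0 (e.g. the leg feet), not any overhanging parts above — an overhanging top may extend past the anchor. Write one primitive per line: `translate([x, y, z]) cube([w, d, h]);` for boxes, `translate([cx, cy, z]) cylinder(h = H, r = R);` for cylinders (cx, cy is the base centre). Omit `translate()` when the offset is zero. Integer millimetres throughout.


translate([455, 434, 0]) cylinder(h = 19, r = 172);
translate([455, 434, 19]) cylinder(h = 93, r = 23);
translate([455, 434, 112]) cylinder(h = 19, r = 172);


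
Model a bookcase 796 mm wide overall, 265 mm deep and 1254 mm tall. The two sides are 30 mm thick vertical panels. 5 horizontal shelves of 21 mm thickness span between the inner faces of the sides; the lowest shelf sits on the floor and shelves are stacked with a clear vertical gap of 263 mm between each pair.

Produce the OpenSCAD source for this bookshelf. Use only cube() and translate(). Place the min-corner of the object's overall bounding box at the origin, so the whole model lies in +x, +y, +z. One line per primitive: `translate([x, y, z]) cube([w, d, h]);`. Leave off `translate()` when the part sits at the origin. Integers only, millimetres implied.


cube([30, 265, 1254]);
translate([766, 0, 0]) cube([30, 265, 1254]);
translate([30, 0, 0]) cube([736, 265, 21]);
translate([30, 0, 284]) cube([736, 265, 21]);
translate([30, 0, 568]) cube([736, 265, 21]);
translate([30, 0, 852]) cube([736, 265, 21]);
translate([30, 0, 1136]) cube([736, 265, 21]);


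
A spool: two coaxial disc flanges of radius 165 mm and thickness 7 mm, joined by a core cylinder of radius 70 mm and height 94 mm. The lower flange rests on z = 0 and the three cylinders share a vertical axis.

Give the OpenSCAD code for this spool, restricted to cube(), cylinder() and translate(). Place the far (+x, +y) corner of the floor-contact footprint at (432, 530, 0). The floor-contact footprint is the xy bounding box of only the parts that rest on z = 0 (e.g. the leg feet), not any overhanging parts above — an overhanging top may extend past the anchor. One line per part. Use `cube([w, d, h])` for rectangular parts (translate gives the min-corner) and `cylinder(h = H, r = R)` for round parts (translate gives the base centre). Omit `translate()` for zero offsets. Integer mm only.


translate([267, 365, 0]) cylinder(h = 7, r = 165);
translate([267, 365, 7]) cylinder(h = 94, r = 70);
translate([267, 365, 101]) cylinder(h = 7, r = 165);


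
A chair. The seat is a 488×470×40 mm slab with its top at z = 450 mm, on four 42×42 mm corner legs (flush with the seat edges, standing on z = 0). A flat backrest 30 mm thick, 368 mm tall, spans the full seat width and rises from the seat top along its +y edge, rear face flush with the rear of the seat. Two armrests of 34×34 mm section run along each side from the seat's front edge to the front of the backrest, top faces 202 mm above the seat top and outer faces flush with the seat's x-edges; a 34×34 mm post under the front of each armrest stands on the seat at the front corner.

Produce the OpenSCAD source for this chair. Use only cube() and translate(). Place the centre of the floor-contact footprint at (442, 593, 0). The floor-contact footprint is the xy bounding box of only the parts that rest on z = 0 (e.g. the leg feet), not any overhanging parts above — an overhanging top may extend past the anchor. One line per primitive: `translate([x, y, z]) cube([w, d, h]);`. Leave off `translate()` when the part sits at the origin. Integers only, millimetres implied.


translate([198, 358, 410]) cube([488, 470, 40]);
translate([198, 358, 0]) cube([42, 42, 410]);
translate([644, 358, 0]) cube([42, 42, 410]);
translate([198, 786, 0]) cube([42, 42, 410]);
translate([644, 786, 0]) cube([42, 42, 410]);
translate([198, 798, 450]) cube([488, 30, 368]);
translate([198, 358, 618]) cube([34, 440, 34]);
translate([652, 358, 618]) cube([34, 440, 34]);
translate([198, 358, 450]) cube([34, 34, 168]);
translate([652, 358, 450]) cube([34, 34, 168]);


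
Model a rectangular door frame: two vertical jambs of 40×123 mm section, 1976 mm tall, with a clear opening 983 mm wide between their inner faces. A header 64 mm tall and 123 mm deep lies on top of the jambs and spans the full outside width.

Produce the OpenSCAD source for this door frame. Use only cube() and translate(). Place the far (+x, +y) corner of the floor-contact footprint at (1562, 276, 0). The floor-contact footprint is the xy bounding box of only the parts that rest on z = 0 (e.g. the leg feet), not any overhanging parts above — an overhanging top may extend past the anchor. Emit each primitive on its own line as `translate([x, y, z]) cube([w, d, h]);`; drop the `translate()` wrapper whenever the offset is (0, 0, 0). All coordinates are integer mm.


translate([499, 153, 0]) cube([40, 123, 1976]);
translate([1522, 153, 0]) cube([40, 123, 1976]);
translate([499, 153, 1976]) cube([1063, 123, 64]);


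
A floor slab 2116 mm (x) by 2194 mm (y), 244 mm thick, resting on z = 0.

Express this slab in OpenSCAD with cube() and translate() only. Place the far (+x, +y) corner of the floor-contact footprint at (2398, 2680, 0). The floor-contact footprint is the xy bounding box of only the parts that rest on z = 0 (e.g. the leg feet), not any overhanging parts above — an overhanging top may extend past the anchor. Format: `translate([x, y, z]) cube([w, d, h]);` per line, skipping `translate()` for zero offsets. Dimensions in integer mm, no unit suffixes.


translate([282, 486, 0]) cube([2116, 2194, 244]);


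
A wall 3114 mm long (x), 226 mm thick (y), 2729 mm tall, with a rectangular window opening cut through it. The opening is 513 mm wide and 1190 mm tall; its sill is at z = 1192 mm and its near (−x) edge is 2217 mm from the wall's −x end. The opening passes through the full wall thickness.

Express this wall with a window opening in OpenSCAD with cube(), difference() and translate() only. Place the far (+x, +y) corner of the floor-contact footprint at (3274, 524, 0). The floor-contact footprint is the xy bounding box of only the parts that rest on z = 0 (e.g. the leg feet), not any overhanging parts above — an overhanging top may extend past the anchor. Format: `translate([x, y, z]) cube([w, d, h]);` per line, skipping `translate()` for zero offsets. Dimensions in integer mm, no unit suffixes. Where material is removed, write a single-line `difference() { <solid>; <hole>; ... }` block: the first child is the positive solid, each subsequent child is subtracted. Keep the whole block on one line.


difference() { translate([160, 298, 0]) cube([3114, 226, 2729]); translate([2377, 298, 1192]) cube([513, 226, 1190]); }


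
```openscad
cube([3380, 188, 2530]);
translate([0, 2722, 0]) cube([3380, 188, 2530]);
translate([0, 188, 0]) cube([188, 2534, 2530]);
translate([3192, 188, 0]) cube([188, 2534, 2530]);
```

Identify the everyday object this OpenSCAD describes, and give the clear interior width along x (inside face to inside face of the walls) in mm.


A house (or room) frame. The interior width is 3004 mm.

Four 2530 mm walls enclosing a rectangle with no floor or roof — a room or house frame. Outside width is 3380 mm and wall thickness is 188 mm, so the interior width is 3380 − 2 × 188 = 3004 mm.


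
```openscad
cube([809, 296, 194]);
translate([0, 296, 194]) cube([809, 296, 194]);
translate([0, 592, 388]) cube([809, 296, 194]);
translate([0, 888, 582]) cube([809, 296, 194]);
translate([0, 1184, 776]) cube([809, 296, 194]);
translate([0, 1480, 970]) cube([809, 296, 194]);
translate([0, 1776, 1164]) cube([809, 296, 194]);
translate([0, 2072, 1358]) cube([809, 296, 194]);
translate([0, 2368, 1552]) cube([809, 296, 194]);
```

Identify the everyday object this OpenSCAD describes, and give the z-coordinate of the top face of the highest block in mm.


A staircase. The total rise is 1746 mm.

9 identical blocks, each offset up and back from the previous — a staircase. Each step is 194 mm tall and there are 9 of them, so the total rise is 9 × 194 = 1746 mm.


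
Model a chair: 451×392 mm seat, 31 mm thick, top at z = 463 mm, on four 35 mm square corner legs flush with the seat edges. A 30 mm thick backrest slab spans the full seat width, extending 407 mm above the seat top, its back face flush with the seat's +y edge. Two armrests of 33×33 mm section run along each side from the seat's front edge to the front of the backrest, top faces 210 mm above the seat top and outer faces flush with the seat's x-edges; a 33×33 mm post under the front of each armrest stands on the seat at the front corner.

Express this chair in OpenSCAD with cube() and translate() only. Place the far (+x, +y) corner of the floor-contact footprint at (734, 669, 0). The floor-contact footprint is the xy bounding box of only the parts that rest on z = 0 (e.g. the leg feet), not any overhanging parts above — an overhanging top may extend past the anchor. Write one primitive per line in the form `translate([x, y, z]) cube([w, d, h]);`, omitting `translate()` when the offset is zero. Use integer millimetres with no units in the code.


translate([283, 277, 432]) cube([451, 392, 31]);
translate([283, 277, 0]) cube([35, 35, 432]);
translate([699, 277, 0]) cube([35, 35, 432]);
translate([283, 634, 0]) cube([35, 35, 432]);
translate([699, 634, 0]) cube([35, 35, 432]);
translate([283, 639, 463]) cube([451, 30, 407]);
translate([283, 277, 640]) cube([33, 362, 33]);
translate([701, 277, 640]) cube([33, 362, 33]);
translate([283, 277, 463]) cube([33, 33, 177]);
translate([701, 277, 463]) cube([33, 33, 177]);


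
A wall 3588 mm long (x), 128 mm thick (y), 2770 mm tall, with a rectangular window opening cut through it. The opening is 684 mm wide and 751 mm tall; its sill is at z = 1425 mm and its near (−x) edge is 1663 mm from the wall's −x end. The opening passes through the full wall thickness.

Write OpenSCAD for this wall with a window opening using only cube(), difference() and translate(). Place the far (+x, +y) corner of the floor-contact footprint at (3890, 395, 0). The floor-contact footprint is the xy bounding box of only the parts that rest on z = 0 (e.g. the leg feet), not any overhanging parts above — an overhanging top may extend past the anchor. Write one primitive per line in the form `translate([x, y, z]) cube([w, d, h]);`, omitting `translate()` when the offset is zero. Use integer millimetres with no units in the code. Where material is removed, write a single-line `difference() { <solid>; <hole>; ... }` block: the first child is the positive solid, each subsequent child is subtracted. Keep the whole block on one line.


difference() { translate([302, 267, 0]) cube([3588, 128, 2770]); translate([1965, 267, 1425]) cube([684, 128, 751]); }


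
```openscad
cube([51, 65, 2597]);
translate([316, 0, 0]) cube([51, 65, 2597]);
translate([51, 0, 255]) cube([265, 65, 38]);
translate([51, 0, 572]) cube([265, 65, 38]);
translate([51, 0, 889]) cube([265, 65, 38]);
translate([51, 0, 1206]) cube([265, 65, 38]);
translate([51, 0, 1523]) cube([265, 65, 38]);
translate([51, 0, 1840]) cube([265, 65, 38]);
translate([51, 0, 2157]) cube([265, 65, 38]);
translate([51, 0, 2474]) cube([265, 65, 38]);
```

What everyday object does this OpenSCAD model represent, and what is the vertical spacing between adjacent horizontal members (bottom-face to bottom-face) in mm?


A ladder. The rung spacing is 317 mm.

Two tall 51×65 posts with 8 short bars between them — a ladder. Adjacent rungs sit at z = 255 and z = 572, so the spacing is 572 − 255 = 317 mm.


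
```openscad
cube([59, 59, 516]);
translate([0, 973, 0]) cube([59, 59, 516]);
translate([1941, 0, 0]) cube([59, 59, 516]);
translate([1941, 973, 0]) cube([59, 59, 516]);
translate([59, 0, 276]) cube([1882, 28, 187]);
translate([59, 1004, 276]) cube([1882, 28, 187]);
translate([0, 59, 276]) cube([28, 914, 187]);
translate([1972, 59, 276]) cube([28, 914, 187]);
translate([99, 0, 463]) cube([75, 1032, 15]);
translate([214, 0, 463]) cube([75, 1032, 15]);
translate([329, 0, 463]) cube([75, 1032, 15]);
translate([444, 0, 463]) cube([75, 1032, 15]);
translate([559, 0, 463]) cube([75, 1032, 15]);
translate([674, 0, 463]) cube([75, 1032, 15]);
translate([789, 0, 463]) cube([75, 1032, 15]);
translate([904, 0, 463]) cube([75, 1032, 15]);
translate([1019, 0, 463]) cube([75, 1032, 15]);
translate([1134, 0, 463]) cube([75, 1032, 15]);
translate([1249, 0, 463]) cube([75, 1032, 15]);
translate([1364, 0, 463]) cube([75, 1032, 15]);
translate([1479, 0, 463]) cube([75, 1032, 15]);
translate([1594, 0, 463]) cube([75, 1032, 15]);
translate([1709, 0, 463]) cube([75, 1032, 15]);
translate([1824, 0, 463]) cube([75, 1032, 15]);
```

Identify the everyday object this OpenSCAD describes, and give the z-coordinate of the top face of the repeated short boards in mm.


A bed frame. The slat-top height is 478 mm.

Four posts, four rails, and a row of slats — a bed frame. Slats sit on the rails at z = 276 + 187 = 463; with slat thickness 15, the top is 478 mm.


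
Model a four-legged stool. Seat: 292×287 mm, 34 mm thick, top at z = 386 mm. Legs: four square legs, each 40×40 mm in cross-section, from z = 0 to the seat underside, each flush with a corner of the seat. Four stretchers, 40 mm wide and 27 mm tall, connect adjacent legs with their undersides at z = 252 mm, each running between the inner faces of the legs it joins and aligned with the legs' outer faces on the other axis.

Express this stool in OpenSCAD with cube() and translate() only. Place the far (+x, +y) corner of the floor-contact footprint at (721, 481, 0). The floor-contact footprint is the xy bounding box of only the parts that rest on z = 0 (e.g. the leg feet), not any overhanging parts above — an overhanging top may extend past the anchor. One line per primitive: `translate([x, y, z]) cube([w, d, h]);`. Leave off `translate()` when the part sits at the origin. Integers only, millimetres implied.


translate([429, 194, 352]) cube([292, 287, 34]);
translate([429, 194, 0]) cube([40, 40, 352]);
translate([681, 194, 0]) cube([40, 40, 352]);
translate([429, 441, 0]) cube([40, 40, 352]);
translate([681, 441, 0]) cube([40, 40, 352]);
translate([469, 194, 252]) cube([212, 40, 27]);
translate([469, 441, 252]) cube([212, 40, 27]);
translate([429, 234, 252]) cube([40, 207, 27]);
translate([681, 234, 252]) cube([40, 207, 27]);


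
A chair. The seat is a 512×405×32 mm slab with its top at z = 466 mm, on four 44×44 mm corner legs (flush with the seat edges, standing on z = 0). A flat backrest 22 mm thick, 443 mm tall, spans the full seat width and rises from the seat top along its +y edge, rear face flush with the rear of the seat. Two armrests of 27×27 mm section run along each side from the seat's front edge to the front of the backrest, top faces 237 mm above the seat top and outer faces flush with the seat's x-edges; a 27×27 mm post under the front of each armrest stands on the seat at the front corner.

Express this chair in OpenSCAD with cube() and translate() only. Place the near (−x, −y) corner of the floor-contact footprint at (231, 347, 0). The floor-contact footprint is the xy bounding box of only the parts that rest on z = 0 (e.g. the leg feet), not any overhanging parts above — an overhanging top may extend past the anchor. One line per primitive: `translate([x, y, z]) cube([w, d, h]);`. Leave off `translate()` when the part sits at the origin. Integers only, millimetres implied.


translate([231, 347, 434]) cube([512, 405, 32]);
translate([231, 347, 0]) cube([44, 44, 434]);
translate([699, 347, 0]) cube([44, 44, 434]);
translate([231, 708, 0]) cube([44, 44, 434]);
translate([699, 708, 0]) cube([44, 44, 434]);
translate([231, 730, 466]) cube([512, 22, 443]);
translate([231, 347, 676]) cube([27, 383, 27]);
translate([716, 347, 676]) cube([27, 383, 27]);
translate([231, 347, 466]) cube([27, 27, 210]);
translate([716, 347, 466]) cube([27, 27, 210]);


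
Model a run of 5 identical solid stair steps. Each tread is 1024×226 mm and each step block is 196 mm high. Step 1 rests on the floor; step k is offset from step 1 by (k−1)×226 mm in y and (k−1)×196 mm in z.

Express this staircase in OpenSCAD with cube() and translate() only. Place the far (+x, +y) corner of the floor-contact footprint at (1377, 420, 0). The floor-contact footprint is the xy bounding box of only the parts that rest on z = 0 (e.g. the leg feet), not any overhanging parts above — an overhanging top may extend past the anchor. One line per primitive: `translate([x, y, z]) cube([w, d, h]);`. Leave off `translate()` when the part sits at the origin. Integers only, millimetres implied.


translate([353, 194, 0]) cube([1024, 226, 196]);
translate([353, 420, 196]) cube([1024, 226, 196]);
translate([353, 646, 392]) cube([1024, 226, 196]);
translate([353, 872, 588]) cube([1024, 226, 196]);
translate([353, 1098, 784]) cube([1024, 226, 196]);


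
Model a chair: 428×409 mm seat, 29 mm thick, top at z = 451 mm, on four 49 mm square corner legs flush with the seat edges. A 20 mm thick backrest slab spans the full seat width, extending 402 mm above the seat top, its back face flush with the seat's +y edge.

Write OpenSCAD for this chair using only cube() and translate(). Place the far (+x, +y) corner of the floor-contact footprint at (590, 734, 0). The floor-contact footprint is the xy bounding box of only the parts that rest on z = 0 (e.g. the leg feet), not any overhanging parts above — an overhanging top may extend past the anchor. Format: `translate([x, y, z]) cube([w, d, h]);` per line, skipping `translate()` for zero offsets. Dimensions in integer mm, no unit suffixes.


// leg_h = 451 - 29 = 422
translate([162, 325, 422]) cube([428, 409, 29]);
translate([162, 325, 0]) cube([49, 49, 422]);
translate([541, 325, 0]) cube([49, 49, 422]);
translate([162, 685, 0]) cube([49, 49, 422]);
translate([541, 685, 0]) cube([49, 49, 422]);
translate([162, 714, 451]) cube([428, 20, 402]);


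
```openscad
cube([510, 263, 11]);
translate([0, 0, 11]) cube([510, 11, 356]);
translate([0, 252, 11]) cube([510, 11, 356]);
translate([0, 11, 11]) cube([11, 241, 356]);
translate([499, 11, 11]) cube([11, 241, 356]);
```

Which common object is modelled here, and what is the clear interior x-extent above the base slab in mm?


An open box. The internal width is 488 mm.

A 510×263 base slab with four walls standing on it — an open box. The base is 510 mm wide and the walls are 11 mm thick, so the internal width is 510 − 2 × 11 = 488 mm.


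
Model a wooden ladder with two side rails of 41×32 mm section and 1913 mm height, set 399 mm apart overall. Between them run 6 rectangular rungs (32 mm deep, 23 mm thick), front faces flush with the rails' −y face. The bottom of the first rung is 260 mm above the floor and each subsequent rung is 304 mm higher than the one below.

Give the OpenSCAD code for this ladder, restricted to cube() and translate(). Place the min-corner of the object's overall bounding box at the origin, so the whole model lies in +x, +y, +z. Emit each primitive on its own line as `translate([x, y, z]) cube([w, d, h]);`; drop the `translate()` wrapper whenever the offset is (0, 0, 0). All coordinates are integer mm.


cube([41, 32, 1913]);
translate([358, 0, 0]) cube([41, 32, 1913]);
translate([41, 0, 260]) cube([317, 32, 23]);
translate([41, 0, 564]) cube([317, 32, 23]);
translate([41, 0, 868]) cube([317, 32, 23]);
translate([41, 0, 1172]) cube([317, 32, 23]);
translate([41, 0, 1476]) cube([317, 32, 23]);
translate([41, 0, 1780]) cube([317, 32, 23]);


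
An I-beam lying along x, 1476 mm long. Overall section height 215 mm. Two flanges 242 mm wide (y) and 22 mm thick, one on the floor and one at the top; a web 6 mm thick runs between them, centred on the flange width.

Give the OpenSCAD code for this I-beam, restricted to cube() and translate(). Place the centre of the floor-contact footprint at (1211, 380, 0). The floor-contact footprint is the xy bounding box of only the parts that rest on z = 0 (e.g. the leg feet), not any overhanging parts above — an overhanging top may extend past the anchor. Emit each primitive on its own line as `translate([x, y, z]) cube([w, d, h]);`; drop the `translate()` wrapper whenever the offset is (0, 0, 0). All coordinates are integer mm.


translate([473, 259, 0]) cube([1476, 242, 22]);
translate([473, 377, 22]) cube([1476, 6, 171]);
translate([473, 259, 193]) cube([1476, 242, 22]);


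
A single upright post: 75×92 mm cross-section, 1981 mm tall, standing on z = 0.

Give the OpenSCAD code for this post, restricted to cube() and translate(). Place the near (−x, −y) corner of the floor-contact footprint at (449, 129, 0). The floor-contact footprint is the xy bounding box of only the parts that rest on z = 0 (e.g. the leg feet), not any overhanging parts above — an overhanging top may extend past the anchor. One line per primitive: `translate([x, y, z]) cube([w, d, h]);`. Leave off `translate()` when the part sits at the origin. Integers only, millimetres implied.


translate([449, 129, 0]) cube([75, 92, 1981]);


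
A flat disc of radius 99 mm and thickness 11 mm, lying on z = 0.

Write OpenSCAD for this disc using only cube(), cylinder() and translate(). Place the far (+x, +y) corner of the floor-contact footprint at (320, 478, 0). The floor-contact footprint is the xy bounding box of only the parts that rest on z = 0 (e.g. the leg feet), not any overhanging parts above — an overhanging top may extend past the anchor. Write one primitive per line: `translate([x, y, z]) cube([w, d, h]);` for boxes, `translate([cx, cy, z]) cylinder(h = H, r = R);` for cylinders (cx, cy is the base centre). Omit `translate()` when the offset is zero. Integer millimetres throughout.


translate([221, 379, 0]) cylinder(h = 11, r = 99);


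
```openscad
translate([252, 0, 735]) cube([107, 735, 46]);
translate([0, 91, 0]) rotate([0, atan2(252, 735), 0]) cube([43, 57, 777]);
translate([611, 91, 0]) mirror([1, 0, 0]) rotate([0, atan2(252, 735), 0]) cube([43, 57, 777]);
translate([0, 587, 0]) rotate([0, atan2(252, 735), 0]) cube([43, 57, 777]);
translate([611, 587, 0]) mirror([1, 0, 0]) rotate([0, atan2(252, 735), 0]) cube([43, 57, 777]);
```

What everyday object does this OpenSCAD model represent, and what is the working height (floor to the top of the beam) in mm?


A sawhorse. The overall height is 781 mm.

A beam across two mirrored pairs of raked legs — a sawhorse. The beam's underside is at z = 735 (matching the legs' vertical rise in atan2(252, 735)) and the beam is 46 mm tall, so its top is at 735 + 46 = 781 mm. The raked legs top out at the beam's underside, so that is the highest point.


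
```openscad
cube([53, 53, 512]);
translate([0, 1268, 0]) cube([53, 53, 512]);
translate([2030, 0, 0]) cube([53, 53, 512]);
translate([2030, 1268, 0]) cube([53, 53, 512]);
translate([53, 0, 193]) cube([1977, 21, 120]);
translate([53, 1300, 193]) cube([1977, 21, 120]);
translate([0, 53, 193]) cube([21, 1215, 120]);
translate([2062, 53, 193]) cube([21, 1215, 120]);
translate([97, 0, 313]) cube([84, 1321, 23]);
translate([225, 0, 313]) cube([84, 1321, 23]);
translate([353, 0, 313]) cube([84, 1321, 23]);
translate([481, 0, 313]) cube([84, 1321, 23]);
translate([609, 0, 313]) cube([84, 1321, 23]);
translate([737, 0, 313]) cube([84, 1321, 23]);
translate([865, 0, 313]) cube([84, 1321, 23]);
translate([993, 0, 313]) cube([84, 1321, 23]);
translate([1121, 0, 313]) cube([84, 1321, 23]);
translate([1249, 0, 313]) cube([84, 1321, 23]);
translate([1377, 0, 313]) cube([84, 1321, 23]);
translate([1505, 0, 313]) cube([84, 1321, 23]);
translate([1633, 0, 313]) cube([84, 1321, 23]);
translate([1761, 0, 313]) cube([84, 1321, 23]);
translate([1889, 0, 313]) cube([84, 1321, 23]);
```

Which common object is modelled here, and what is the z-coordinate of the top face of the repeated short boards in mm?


A bed frame. The slat-top height is 336 mm.

Four posts, four rails, and a row of slats — a bed frame. Slats sit on the rails at z = 193 + 120 = 313; with slat thickness 23, the top is 336 mm.
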